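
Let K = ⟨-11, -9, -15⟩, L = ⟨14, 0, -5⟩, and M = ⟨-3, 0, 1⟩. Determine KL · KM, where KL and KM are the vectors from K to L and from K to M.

KL = L − K = (25, 9, 10)
KM = M − K = (8, 9, 16)
KL · KM = 25·8 + 9·9 + 10·16 = 200 + 81 + 160 = 441

441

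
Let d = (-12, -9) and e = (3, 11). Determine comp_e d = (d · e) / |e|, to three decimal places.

-11.840

d · e = (-12)·3 + (-9)·11 = -36 - 99 = -135
|e| = √(9 + 121) = √130 ≈ 11.4018
comp_e d = -135 / √130 ≈ -11.840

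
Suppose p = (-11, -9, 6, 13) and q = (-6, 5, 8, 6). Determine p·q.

147

p · q = (-11)·(-6) + (-9)·5 + 6·8 + 13·6 = 66 - 45 + 48 + 78 = 147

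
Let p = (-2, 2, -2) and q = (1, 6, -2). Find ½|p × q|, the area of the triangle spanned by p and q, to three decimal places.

8.602

i: 2·(-2) - (-2)·6 = -4 - (-12) = 8
j: (-2)·1 - (-2)·(-2) = -2 - 4 = -6
k: (-2)·6 - 2·1 = -12 - 2 = -14
p × q = (8, -6, -14)
|p × q| = √(8² + (-6)² + (-14)²) = √296 ≈ 17.2047
area = ½ · 17.2047 ≈ 8.602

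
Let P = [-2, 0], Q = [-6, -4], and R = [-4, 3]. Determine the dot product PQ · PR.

PQ = Q − P = (-4, -4)
PR = R − P = (-2, 3)
PQ · PR = (-4)·(-2) + (-4)·3 = 8 - 12 = -4

-4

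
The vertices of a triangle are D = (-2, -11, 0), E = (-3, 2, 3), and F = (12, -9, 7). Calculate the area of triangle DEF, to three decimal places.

DE = (-1, 13, 3),  DF = (14, 2, 7)
i: 13·7 - 3·2 = 91 - 6 = 85
j: 3·14 - (-1)·7 = 42 - (-7) = 49
k: (-1)·2 - 13·14 = -2 - 182 = -184
DE × DF = (85, 49, -184)
|DE × DF| = √43482 ≈ 208.5234
area = ½ · 208.5234 ≈ 104.262

104.262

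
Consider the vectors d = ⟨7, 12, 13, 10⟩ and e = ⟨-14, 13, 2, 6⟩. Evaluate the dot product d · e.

144

d · e = 7·(-14) + 12·13 + 13·2 + 10·6 = -98 + 156 + 26 + 60 = 144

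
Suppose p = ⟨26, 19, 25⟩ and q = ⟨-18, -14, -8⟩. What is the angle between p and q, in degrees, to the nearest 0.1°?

161.4

p · q = 26·(-18) + 19·(-14) + 25·(-8) = -468 - 266 - 200 = -934
|p|² = 676 + 361 + 625 = 1662,  |p| = √1662 ≈ 40.767634
|q|² = 324 + 196 + 64 = 584,  |q| = √584 ≈ 24.166092
cos θ = -934 / (40.767634 · 24.166092) ≈ -0.94804
θ = arccos(-0.94804) ≈ 161.4°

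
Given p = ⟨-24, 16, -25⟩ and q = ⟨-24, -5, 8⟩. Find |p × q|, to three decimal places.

938.770

i: 16·8 - (-25)·(-5) = 128 - 125 = 3
j: (-25)·(-24) - (-24)·8 = 600 - (-192) = 792
k: (-24)·(-5) - 16·(-24) = 120 - (-384) = 504
p × q = (3, 792, 504)
|p × q| = √(3² + 792² + 504²) = √881289 ≈ 938.7699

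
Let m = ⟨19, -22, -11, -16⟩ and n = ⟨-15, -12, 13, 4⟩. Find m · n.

-228

m · n = 19·(-15) + (-22)·(-12) + (-11)·13 + (-16)·4 = -285 + 264 - 143 - 64 = -228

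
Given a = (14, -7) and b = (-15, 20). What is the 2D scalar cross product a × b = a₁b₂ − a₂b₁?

175

14·20 - (-7)·(-15) = 280 - 105 = 175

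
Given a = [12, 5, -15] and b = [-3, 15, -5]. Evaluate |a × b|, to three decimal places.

298.412

i: 5·(-5) - (-15)·15 = -25 - (-225) = 200
j: (-15)·(-3) - 12·(-5) = 45 - (-60) = 105
k: 12·15 - 5·(-3) = 180 - (-15) = 195
a × b = (200, 105, 195)
|a × b| = √(200² + 105² + 195²) = √89050 ≈ 298.4125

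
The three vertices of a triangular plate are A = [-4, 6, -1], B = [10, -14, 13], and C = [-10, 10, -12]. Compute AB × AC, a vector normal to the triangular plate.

AB = (14, -20, 14)
AC = (-6, 4, -11)
i: (-20)·(-11) - 14·4 = 220 - 56 = 164
j: 14·(-6) - 14·(-11) = -84 - (-154) = 70
k: 14·4 - (-20)·(-6) = 56 - 120 = -64
AB × AC = (164, 70, -64)

(164, 70, -64)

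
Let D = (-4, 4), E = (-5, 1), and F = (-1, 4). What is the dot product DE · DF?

DE = E − D = (-1, -3)
DF = F − D = (3, 0)
DE · DF = (-1)·3 + (-3)·0 = -3 + 0 = -3

-3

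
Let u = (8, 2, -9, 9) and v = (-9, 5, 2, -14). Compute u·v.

u · v = 8·(-9) + 2·5 + (-9)·2 + 9·(-14) = -72 + 10 - 18 - 126 = -206

-206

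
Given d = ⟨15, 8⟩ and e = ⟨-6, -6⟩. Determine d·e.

d · e = 15·(-6) + 8·(-6) = -90 - 48 = -138

-138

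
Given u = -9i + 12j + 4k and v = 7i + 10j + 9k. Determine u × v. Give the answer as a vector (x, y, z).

i: 12·9 - 4·10 = 108 - 40 = 68
j: 4·7 - (-9)·9 = 28 - (-81) = 109
k: (-9)·10 - 12·7 = -90 - 84 = -174
u × v = (68, 109, -174)

(68, 109, -174)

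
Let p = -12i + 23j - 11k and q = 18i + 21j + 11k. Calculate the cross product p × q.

i: 23·11 - (-11)·21 = 253 - (-231) = 484
j: (-11)·18 - (-12)·11 = -198 - (-132) = -66
k: (-12)·21 - 23·18 = -252 - 414 = -666
p × q = (484, -66, -666)

(484, -66, -666)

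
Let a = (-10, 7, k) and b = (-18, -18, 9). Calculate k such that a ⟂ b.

a · b = (-10)·(-18) + 7·(-18) + k·9 = 54 + 9k
Set equal to 0: 9k = -54, so k = -6.

-6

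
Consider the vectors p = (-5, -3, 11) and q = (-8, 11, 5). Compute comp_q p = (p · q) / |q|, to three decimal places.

4.278

p · q = (-5)·(-8) + (-3)·11 + 11·5 = 40 - 33 + 55 = 62
|q| = √(64 + 121 + 25) = √210 ≈ 14.4914
comp_q p = 62 / √210 ≈ 4.278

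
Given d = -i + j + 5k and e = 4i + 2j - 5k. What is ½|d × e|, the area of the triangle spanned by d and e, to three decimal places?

i: 1·(-5) - 5·2 = -5 - 10 = -15
j: 5·4 - (-1)·(-5) = 20 - 5 = 15
k: (-1)·2 - 1·4 = -2 - 4 = -6
d × e = (-15, 15, -6)
|d × e| = √((-15)² + 15² + (-6)²) = √486 ≈ 22.0454
area = ½ · 22.0454 ≈ 11.023

11.023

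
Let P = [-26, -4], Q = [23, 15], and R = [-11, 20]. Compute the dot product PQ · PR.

1191

PQ = Q − P = (49, 19)
PR = R − P = (15, 24)
PQ · PR = 49·15 + 19·24 = 735 + 456 = 1191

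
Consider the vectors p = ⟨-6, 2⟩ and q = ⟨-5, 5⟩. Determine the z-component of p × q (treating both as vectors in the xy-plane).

-20

(-6)·5 - 2·(-5) = -30 - (-10) = -20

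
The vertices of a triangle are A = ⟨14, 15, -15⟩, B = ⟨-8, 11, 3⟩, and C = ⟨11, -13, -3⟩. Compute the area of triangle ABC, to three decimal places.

AB = (-22, -4, 18),  AC = (-3, -28, 12)
i: (-4)·12 - 18·(-28) = -48 - (-504) = 456
j: 18·(-3) - (-22)·12 = -54 - (-264) = 210
k: (-22)·(-28) - (-4)·(-3) = 616 - 12 = 604
AB × AC = (456, 210, 604)
|AB × AC| = √616852 ≈ 785.3993
area = ½ · 785.3993 ≈ 392.700

392.700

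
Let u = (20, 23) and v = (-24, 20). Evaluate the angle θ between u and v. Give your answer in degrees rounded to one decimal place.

u · v = 20·(-24) + 23·20 = -480 + 460 = -20
|u|² = 400 + 529 = 929,  |u| = √929 ≈ 30.479501
|v|² = 576 + 400 = 976,  |v| = √976 ≈ 31.240999
cos θ = -20 / (30.479501 · 31.240999) ≈ -0.02100
θ = arccos(-0.02100) ≈ 91.2°

91.2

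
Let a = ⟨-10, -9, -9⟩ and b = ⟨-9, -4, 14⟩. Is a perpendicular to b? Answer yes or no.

a · b = (-10)·(-9) + (-9)·(-4) + (-9)·14 = 90 + 36 - 126 = 0
Zero, so the vectors are orthogonal.

yes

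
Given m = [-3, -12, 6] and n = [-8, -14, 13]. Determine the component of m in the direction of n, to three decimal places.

m · n = (-3)·(-8) + (-12)·(-14) + 6·13 = 24 + 168 + 78 = 270
|n| = √(64 + 196 + 169) = √429 ≈ 20.7123
comp_n m = 270 / √429 ≈ 13.036

13.036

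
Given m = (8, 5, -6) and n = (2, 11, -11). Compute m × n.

(11, 76, 78)

i: 5·(-11) - (-6)·11 = -55 - (-66) = 11
j: (-6)·2 - 8·(-11) = -12 - (-88) = 76
k: 8·11 - 5·2 = 88 - 10 = 78
m × n = (11, 76, 78)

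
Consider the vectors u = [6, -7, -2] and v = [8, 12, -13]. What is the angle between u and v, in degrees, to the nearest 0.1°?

u · v = 6·8 + (-7)·12 + (-2)·(-13) = 48 - 84 + 26 = -10
|u|² = 36 + 49 + 4 = 89,  |u| = √89 ≈ 9.433981
|v|² = 64 + 144 + 169 = 377,  |v| = √377 ≈ 19.416488
cos θ = -10 / (9.433981 · 19.416488) ≈ -0.05459
θ = arccos(-0.05459) ≈ 93.1°

93.1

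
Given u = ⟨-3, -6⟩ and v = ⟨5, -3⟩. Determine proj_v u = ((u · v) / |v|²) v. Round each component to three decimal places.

u · v = (-3)·5 + (-6)·(-3) = -15 + 18 = 3
|v|² = 25 + 9 = 34
proj_v u = (3/34) · (5, -3) ≈ (0.441, -0.265)

(0.441, -0.265)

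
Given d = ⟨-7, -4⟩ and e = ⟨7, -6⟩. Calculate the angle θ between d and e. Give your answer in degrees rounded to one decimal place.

d · e = (-7)·7 + (-4)·(-6) = -49 + 24 = -25
|d|² = 49 + 16 = 65,  |d| = √65 ≈ 8.062258
|e|² = 49 + 36 = 85,  |e| = √85 ≈ 9.219544
cos θ = -25 / (8.062258 · 9.219544) ≈ -0.33634
θ = arccos(-0.33634) ≈ 109.7°

109.7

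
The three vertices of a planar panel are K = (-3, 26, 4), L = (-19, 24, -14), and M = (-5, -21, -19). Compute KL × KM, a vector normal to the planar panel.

KL = (-16, -2, -18)
KM = (-2, -47, -23)
i: (-2)·(-23) - (-18)·(-47) = 46 - 846 = -800
j: (-18)·(-2) - (-16)·(-23) = 36 - 368 = -332
k: (-16)·(-47) - (-2)·(-2) = 752 - 4 = 748
KL × KM = (-800, -332, 748)

(-800, -332, 748)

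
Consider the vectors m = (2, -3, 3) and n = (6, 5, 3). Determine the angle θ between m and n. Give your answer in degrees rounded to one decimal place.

81.2

m · n = 2·6 + (-3)·5 + 3·3 = 12 - 15 + 9 = 6
|m|² = 4 + 9 + 9 = 22,  |m| = √22 ≈ 4.690416
|n|² = 36 + 25 + 9 = 70,  |n| = √70 ≈ 8.366600
cos θ = 6 / (4.690416 · 8.366600) ≈ 0.15289
θ = arccos(0.15289) ≈ 81.2°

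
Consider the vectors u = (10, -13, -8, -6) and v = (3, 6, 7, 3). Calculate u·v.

u · v = 10·3 + (-13)·6 + (-8)·7 + (-6)·3 = 30 - 78 - 56 - 18 = -122

-122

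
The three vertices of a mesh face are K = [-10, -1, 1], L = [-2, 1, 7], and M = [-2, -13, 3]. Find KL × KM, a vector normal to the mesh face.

KL = (8, 2, 6)
KM = (8, -12, 2)
i: 2·2 - 6·(-12) = 4 - (-72) = 76
j: 6·8 - 8·2 = 48 - 16 = 32
k: 8·(-12) - 2·8 = -96 - 16 = -112
KL × KM = (76, 32, -112)

(76, 32, -112)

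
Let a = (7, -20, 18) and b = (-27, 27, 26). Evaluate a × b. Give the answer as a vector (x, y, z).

i: (-20)·26 - 18·27 = -520 - 486 = -1006
j: 18·(-27) - 7·26 = -486 - 182 = -668
k: 7·27 - (-20)·(-27) = 189 - 540 = -351
a × b = (-1006, -668, -351)

(-1006, -668, -351)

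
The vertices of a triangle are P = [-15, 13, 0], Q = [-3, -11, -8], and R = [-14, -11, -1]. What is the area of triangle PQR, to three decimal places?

PQ = (12, -24, -8),  PR = (1, -24, -1)
i: (-24)·(-1) - (-8)·(-24) = 24 - 192 = -168
j: (-8)·1 - 12·(-1) = -8 - (-12) = 4
k: 12·(-24) - (-24)·1 = -288 - (-24) = -264
PQ × PR = (-168, 4, -264)
|PQ × PR| = √97936 ≈ 312.9473
area = ½ · 312.9473 ≈ 156.474

156.474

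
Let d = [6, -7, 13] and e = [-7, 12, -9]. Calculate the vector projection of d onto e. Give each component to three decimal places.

(6.208, -10.642, 7.982)

d · e = 6·(-7) + (-7)·12 + 13·(-9) = -42 - 84 - 117 = -243
|e|² = 49 + 144 + 81 = 274
proj_e d = (-243/274) · (-7, 12, -9) ≈ (6.208, -10.642, 7.982)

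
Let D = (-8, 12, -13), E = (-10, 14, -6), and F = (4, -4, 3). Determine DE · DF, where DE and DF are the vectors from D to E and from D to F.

DE = E − D = (-2, 2, 7)
DF = F − D = (12, -16, 16)
DE · DF = (-2)·12 + 2·(-16) + 7·16 = -24 - 32 + 112 = 56

56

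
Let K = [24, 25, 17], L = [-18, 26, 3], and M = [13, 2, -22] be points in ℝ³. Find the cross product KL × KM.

(-361, -1484, 977)

KL = (-42, 1, -14)
KM = (-11, -23, -39)
i: 1·(-39) - (-14)·(-23) = -39 - 322 = -361
j: (-14)·(-11) - (-42)·(-39) = 154 - 1638 = -1484
k: (-42)·(-23) - 1·(-11) = 966 - (-11) = 977
KL × KM = (-361, -1484, 977)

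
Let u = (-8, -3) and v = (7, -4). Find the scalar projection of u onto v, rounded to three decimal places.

u · v = (-8)·7 + (-3)·(-4) = -56 + 12 = -44
|v| = √(49 + 16) = √65 ≈ 8.0623
comp_v u = -44 / √65 ≈ -5.458

-5.458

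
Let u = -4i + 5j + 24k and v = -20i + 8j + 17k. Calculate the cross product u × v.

(-107, -412, 68)

i: 5·17 - 24·8 = 85 - 192 = -107
j: 24·(-20) - (-4)·17 = -480 - (-68) = -412
k: (-4)·8 - 5·(-20) = -32 - (-100) = 68
u × v = (-107, -412, 68)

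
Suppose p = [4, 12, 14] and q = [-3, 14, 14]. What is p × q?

(-28, -98, 92)

i: 12·14 - 14·14 = 168 - 196 = -28
j: 14·(-3) - 4·14 = -42 - 56 = -98
k: 4·14 - 12·(-3) = 56 - (-36) = 92
p × q = (-28, -98, 92)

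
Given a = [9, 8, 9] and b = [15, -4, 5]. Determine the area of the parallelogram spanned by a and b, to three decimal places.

195.479

i: 8·5 - 9·(-4) = 40 - (-36) = 76
j: 9·15 - 9·5 = 135 - 45 = 90
k: 9·(-4) - 8·15 = -36 - 120 = -156
a × b = (76, 90, -156)
|a × b| = √(76² + 90² + (-156)²) = √38212 ≈ 195.4789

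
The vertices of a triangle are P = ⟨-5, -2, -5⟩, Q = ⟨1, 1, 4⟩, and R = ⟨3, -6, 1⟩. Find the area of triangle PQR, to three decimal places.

40.361

PQ = (6, 3, 9),  PR = (8, -4, 6)
i: 3·6 - 9·(-4) = 18 - (-36) = 54
j: 9·8 - 6·6 = 72 - 36 = 36
k: 6·(-4) - 3·8 = -24 - 24 = -48
PQ × PR = (54, 36, -48)
|PQ × PR| = √6516 ≈ 80.7217
area = ½ · 80.7217 ≈ 40.361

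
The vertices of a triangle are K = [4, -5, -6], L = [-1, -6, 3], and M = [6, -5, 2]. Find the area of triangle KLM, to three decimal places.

KL = (-5, -1, 9),  KM = (2, 0, 8)
i: (-1)·8 - 9·0 = -8 - 0 = -8
j: 9·2 - (-5)·8 = 18 - (-40) = 58
k: (-5)·0 - (-1)·2 = 0 - (-2) = 2
KL × KM = (-8, 58, 2)
|KL × KM| = √3432 ≈ 58.5833
area = ½ · 58.5833 ≈ 29.292

29.292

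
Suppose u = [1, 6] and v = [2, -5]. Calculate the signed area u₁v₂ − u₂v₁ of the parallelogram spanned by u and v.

1·(-5) - 6·2 = -5 - 12 = -17

-17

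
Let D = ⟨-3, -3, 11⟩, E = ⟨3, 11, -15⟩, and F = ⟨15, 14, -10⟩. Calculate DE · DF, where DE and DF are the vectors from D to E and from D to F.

DE = E − D = (6, 14, -26)
DF = F − D = (18, 17, -21)
DE · DF = 6·18 + 14·17 + (-26)·(-21) = 108 + 238 + 546 = 892

892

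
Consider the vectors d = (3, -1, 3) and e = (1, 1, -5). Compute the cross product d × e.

i: (-1)·(-5) - 3·1 = 5 - 3 = 2
j: 3·1 - 3·(-5) = 3 - (-15) = 18
k: 3·1 - (-1)·1 = 3 - (-1) = 4
d × e = (2, 18, 4)

(2, 18, 4)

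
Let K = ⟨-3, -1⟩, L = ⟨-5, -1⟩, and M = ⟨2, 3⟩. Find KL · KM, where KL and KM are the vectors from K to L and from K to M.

KL = L − K = (-2, 0)
KM = M − K = (5, 4)
KL · KM = (-2)·5 + 0·4 = -10 + 0 = -10

-10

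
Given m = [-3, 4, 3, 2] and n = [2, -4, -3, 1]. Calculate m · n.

m · n = (-3)·2 + 4·(-4) + 3·(-3) + 2·1 = -6 - 16 - 9 + 2 = -29

-29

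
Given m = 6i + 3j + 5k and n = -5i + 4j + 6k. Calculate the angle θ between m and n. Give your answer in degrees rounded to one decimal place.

m · n = 6·(-5) + 3·4 + 5·6 = -30 + 12 + 30 = 12
|m|² = 36 + 9 + 25 = 70,  |m| = √70 ≈ 8.366600
|n|² = 25 + 16 + 36 = 77,  |n| = √77 ≈ 8.774964
cos θ = 12 / (8.366600 · 8.774964) ≈ 0.16345
θ = arccos(0.16345) ≈ 80.6°

80.6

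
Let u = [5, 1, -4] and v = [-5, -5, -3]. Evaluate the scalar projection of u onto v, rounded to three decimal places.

-2.343

u · v = 5·(-5) + 1·(-5) + (-4)·(-3) = -25 - 5 + 12 = -18
|v| = √(25 + 25 + 9) = √59 ≈ 7.6811
comp_v u = -18 / √59 ≈ -2.343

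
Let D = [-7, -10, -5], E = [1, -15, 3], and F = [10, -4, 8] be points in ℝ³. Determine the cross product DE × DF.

(-113, 32, 133)

DE = (8, -5, 8)
DF = (17, 6, 13)
i: (-5)·13 - 8·6 = -65 - 48 = -113
j: 8·17 - 8·13 = 136 - 104 = 32
k: 8·6 - (-5)·17 = 48 - (-85) = 133
DE × DF = (-113, 32, 133)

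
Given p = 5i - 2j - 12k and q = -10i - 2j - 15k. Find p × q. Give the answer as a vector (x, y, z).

i: (-2)·(-15) - (-12)·(-2) = 30 - 24 = 6
j: (-12)·(-10) - 5·(-15) = 120 - (-75) = 195
k: 5·(-2) - (-2)·(-10) = -10 - 20 = -30
p × q = (6, 195, -30)

(6, 195, -30)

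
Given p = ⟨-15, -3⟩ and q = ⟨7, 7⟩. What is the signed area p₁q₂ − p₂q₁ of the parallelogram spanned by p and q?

-84

(-15)·7 - (-3)·7 = -105 - (-21) = -84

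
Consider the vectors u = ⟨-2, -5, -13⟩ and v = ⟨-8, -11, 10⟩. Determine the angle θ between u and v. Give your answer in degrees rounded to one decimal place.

u · v = (-2)·(-8) + (-5)·(-11) + (-13)·10 = 16 + 55 - 130 = -59
|u|² = 4 + 25 + 169 = 198,  |u| = √198 ≈ 14.071247
|v|² = 64 + 121 + 100 = 285,  |v| = √285 ≈ 16.881943
cos θ = -59 / (14.071247 · 16.881943) ≈ -0.24837
θ = arccos(-0.24837) ≈ 104.4°

104.4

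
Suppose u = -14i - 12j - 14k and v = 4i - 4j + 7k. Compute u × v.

i: (-12)·7 - (-14)·(-4) = -84 - 56 = -140
j: (-14)·4 - (-14)·7 = -56 - (-98) = 42
k: (-14)·(-4) - (-12)·4 = 56 - (-48) = 104
u × v = (-140, 42, 104)

(-140, 42, 104)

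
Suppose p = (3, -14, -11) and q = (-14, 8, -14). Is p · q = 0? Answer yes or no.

yes

p · q = 3·(-14) + (-14)·8 + (-11)·(-14) = -42 - 112 + 154 = 0
Zero, so the vectors are orthogonal.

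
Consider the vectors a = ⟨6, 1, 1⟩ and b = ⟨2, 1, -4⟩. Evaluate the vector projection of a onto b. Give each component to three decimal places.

(0.857, 0.429, -1.714)

a · b = 6·2 + 1·1 + 1·(-4) = 12 + 1 - 4 = 9
|b|² = 4 + 1 + 16 = 21
proj_b a = (9/21) · (2, 1, -4) ≈ (0.857, 0.429, -1.714)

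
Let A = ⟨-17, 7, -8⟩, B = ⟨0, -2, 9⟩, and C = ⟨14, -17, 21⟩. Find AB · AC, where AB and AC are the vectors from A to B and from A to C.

AB = B − A = (17, -9, 17)
AC = C − A = (31, -24, 29)
AB · AC = 17·31 + (-9)·(-24) + 17·29 = 527 + 216 + 493 = 1236

1236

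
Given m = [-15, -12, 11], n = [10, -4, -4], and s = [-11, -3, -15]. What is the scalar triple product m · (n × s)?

n × s:
i: (-4)·(-15) - (-4)·(-3) = 60 - 12 = 48
j: (-4)·(-11) - 10·(-15) = 44 - (-150) = 194
k: 10·(-3) - (-4)·(-11) = -30 - 44 = -74
n × s = (48, 194, -74)
m · (n × s) = (-15)·48 + (-12)·194 + 11·(-74) = -720 - 2328 - 814 = -3862

-3862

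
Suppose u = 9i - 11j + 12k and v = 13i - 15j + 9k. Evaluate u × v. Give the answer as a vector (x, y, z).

i: (-11)·9 - 12·(-15) = -99 - (-180) = 81
j: 12·13 - 9·9 = 156 - 81 = 75
k: 9·(-15) - (-11)·13 = -135 - (-143) = 8
u × v = (81, 75, 8)

(81, 75, 8)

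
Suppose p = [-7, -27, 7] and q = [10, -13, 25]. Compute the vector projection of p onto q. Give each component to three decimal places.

p · q = (-7)·10 + (-27)·(-13) + 7·25 = -70 + 351 + 175 = 456
|q|² = 100 + 169 + 625 = 894
proj_q p = (456/894) · (10, -13, 25) ≈ (5.101, -6.631, 12.752)

(5.101, -6.631, 12.752)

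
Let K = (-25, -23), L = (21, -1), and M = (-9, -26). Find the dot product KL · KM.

KL = L − K = (46, 22)
KM = M − K = (16, -3)
KL · KM = 46·16 + 22·(-3) = 736 - 66 = 670

670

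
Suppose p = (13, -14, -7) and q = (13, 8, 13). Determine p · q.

p · q = 13·13 + (-14)·8 + (-7)·13 = 169 - 112 - 91 = -34

-34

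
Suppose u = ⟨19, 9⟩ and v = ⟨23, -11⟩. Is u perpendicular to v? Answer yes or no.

no

u · v = 19·23 + 9·(-11) = 437 - 99 = 338
Nonzero, so the vectors are not orthogonal.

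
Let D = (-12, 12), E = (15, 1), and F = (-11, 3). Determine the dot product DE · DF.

126

DE = E − D = (27, -11)
DF = F − D = (1, -9)
DE · DF = 27·1 + (-11)·(-9) = 27 + 99 = 126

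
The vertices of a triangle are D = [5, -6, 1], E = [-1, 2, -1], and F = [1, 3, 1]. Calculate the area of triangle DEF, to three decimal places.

DE = (-6, 8, -2),  DF = (-4, 9, 0)
i: 8·0 - (-2)·9 = 0 - (-18) = 18
j: (-2)·(-4) - (-6)·0 = 8 - 0 = 8
k: (-6)·9 - 8·(-4) = -54 - (-32) = -22
DE × DF = (18, 8, -22)
|DE × DF| = √872 ≈ 29.5296
area = ½ · 29.5296 ≈ 14.765

14.765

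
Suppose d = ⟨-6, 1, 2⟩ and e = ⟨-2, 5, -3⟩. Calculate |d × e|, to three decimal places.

37.908

i: 1·(-3) - 2·5 = -3 - 10 = -13
j: 2·(-2) - (-6)·(-3) = -4 - 18 = -22
k: (-6)·5 - 1·(-2) = -30 - (-2) = -28
d × e = (-13, -22, -28)
|d × e| = √((-13)² + (-22)² + (-28)²) = √1437 ≈ 37.9078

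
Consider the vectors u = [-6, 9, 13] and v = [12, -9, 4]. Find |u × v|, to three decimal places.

242.332

i: 9·4 - 13·(-9) = 36 - (-117) = 153
j: 13·12 - (-6)·4 = 156 - (-24) = 180
k: (-6)·(-9) - 9·12 = 54 - 108 = -54
u × v = (153, 180, -54)
|u × v| = √(153² + 180² + (-54)²) = √58725 ≈ 242.3324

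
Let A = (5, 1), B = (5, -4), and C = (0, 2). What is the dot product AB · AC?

-5

AB = B − A = (0, -5)
AC = C − A = (-5, 1)
AB · AC = 0·(-5) + (-5)·1 = 0 - 5 = -5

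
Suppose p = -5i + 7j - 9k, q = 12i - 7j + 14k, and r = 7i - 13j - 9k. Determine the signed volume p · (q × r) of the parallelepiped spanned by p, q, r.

1180

q × r:
i: (-7)·(-9) - 14·(-13) = 63 - (-182) = 245
j: 14·7 - 12·(-9) = 98 - (-108) = 206
k: 12·(-13) - (-7)·7 = -156 - (-49) = -107
q × r = (245, 206, -107)
p · (q × r) = (-5)·245 + 7·206 + (-9)·(-107) = -1225 + 1442 + 963 = 1180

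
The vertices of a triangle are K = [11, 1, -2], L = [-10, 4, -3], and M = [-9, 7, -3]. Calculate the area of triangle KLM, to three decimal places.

33.038

KL = (-21, 3, -1),  KM = (-20, 6, -1)
i: 3·(-1) - (-1)·6 = -3 - (-6) = 3
j: (-1)·(-20) - (-21)·(-1) = 20 - 21 = -1
k: (-21)·6 - 3·(-20) = -126 - (-60) = -66
KL × KM = (3, -1, -66)
|KL × KM| = √4366 ≈ 66.0757
area = ½ · 66.0757 ≈ 33.038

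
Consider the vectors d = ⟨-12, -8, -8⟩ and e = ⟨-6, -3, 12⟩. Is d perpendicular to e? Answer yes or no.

yes

d · e = (-12)·(-6) + (-8)·(-3) + (-8)·12 = 72 + 24 - 96 = 0
Zero, so the vectors are orthogonal.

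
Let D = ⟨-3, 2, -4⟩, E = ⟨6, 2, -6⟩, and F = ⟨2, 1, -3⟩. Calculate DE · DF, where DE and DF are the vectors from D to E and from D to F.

43

DE = E − D = (9, 0, -2)
DF = F − D = (5, -1, 1)
DE · DF = 9·5 + 0·(-1) + (-2)·1 = 45 + 0 - 2 = 43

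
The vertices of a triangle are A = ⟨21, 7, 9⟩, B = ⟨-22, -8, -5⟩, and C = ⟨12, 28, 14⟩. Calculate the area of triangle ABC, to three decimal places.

557.155

AB = (-43, -15, -14),  AC = (-9, 21, 5)
i: (-15)·5 - (-14)·21 = -75 - (-294) = 219
j: (-14)·(-9) - (-43)·5 = 126 - (-215) = 341
k: (-43)·21 - (-15)·(-9) = -903 - 135 = -1038
AB × AC = (219, 341, -1038)
|AB × AC| = √1241686 ≈ 1114.3097
area = ½ · 1114.3097 ≈ 557.155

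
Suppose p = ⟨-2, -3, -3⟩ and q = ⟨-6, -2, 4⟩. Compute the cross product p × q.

i: (-3)·4 - (-3)·(-2) = -12 - 6 = -18
j: (-3)·(-6) - (-2)·4 = 18 - (-8) = 26
k: (-2)·(-2) - (-3)·(-6) = 4 - 18 = -14
p × q = (-18, 26, -14)

(-18, 26, -14)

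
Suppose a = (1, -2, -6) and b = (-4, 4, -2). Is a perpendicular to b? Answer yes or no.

a · b = 1·(-4) + (-2)·4 + (-6)·(-2) = -4 - 8 + 12 = 0
Zero, so the vectors are orthogonal.

yes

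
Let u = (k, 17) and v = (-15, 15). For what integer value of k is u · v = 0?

u · v = k·(-15) + 17·15 = 255 - 15k
Set equal to 0: -15k = -255, so k = 17.

17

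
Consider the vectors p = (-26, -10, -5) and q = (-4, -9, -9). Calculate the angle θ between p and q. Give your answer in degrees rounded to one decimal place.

50.7

p · q = (-26)·(-4) + (-10)·(-9) + (-5)·(-9) = 104 + 90 + 45 = 239
|p|² = 676 + 100 + 25 = 801,  |p| = √801 ≈ 28.301943
|q|² = 16 + 81 + 81 = 178,  |q| = √178 ≈ 13.341664
cos θ = 239 / (28.301943 · 13.341664) ≈ 0.63295
θ = arccos(0.63295) ≈ 50.7°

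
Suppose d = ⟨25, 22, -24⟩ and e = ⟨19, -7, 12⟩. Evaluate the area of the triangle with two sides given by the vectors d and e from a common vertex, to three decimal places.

482.805

i: 22·12 - (-24)·(-7) = 264 - 168 = 96
j: (-24)·19 - 25·12 = -456 - 300 = -756
k: 25·(-7) - 22·19 = -175 - 418 = -593
d × e = (96, -756, -593)
|d × e| = √(96² + (-756)² + (-593)²) = √932401 ≈ 965.6091
area = ½ · 965.6091 ≈ 482.805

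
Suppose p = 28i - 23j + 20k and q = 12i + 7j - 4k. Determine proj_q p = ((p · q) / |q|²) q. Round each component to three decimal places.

p · q = 28·12 + (-23)·7 + 20·(-4) = 336 - 161 - 80 = 95
|q|² = 144 + 49 + 16 = 209
proj_q p = (95/209) · (12, 7, -4) ≈ (5.455, 3.182, -1.818)

(5.455, 3.182, -1.818)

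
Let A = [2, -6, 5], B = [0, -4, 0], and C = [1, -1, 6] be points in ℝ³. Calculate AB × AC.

(27, 7, -8)

AB = (-2, 2, -5)
AC = (-1, 5, 1)
i: 2·1 - (-5)·5 = 2 - (-25) = 27
j: (-5)·(-1) - (-2)·1 = 5 - (-2) = 7
k: (-2)·5 - 2·(-1) = -10 - (-2) = -8
AB × AC = (27, 7, -8)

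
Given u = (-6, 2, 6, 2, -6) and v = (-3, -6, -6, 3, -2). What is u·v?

-12

u · v = (-6)·(-3) + 2·(-6) + 6·(-6) + 2·3 + (-6)·(-2) = 18 - 12 - 36 + 6 + 12 = -12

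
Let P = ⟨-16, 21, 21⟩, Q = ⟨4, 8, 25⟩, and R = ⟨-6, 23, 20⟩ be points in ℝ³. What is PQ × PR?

PQ = (20, -13, 4)
PR = (10, 2, -1)
i: (-13)·(-1) - 4·2 = 13 - 8 = 5
j: 4·10 - 20·(-1) = 40 - (-20) = 60
k: 20·2 - (-13)·10 = 40 - (-130) = 170
PQ × PR = (5, 60, 170)

(5, 60, 170)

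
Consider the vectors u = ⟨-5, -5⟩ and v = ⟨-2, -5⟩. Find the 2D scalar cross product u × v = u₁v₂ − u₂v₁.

15

(-5)·(-5) - (-5)·(-2) = 25 - 10 = 15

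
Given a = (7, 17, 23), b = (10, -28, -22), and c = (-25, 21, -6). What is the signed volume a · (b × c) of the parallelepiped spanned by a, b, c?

3510

b × c:
i: (-28)·(-6) - (-22)·21 = 168 - (-462) = 630
j: (-22)·(-25) - 10·(-6) = 550 - (-60) = 610
k: 10·21 - (-28)·(-25) = 210 - 700 = -490
b × c = (630, 610, -490)
a · (b × c) = 7·630 + 17·610 + 23·(-490) = 4410 + 10370 - 11270 = 3510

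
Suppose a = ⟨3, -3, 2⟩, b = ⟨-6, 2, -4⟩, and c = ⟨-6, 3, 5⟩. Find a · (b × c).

b × c:
i: 2·5 - (-4)·3 = 10 - (-12) = 22
j: (-4)·(-6) - (-6)·5 = 24 - (-30) = 54
k: (-6)·3 - 2·(-6) = -18 - (-12) = -6
b × c = (22, 54, -6)
a · (b × c) = 3·22 + (-3)·54 + 2·(-6) = 66 - 162 - 12 = -108

-108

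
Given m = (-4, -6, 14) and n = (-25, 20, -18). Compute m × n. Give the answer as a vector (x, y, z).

i: (-6)·(-18) - 14·20 = 108 - 280 = -172
j: 14·(-25) - (-4)·(-18) = -350 - 72 = -422
k: (-4)·20 - (-6)·(-25) = -80 - 150 = -230
m × n = (-172, -422, -230)

(-172, -422, -230)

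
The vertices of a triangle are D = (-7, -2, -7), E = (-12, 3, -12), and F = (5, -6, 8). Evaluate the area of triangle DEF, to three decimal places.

34.821

DE = (-5, 5, -5),  DF = (12, -4, 15)
i: 5·15 - (-5)·(-4) = 75 - 20 = 55
j: (-5)·12 - (-5)·15 = -60 - (-75) = 15
k: (-5)·(-4) - 5·12 = 20 - 60 = -40
DE × DF = (55, 15, -40)
|DE × DF| = √4850 ≈ 69.6419
area = ½ · 69.6419 ≈ 34.821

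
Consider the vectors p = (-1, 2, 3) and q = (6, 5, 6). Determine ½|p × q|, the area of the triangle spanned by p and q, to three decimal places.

i: 2·6 - 3·5 = 12 - 15 = -3
j: 3·6 - (-1)·6 = 18 - (-6) = 24
k: (-1)·5 - 2·6 = -5 - 12 = -17
p × q = (-3, 24, -17)
|p × q| = √((-3)² + 24² + (-17)²) = √874 ≈ 29.5635
area = ½ · 29.5635 ≈ 14.782

14.782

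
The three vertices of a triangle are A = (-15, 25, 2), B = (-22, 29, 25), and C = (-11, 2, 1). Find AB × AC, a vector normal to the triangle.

AB = (-7, 4, 23)
AC = (4, -23, -1)
i: 4·(-1) - 23·(-23) = -4 - (-529) = 525
j: 23·4 - (-7)·(-1) = 92 - 7 = 85
k: (-7)·(-23) - 4·4 = 161 - 16 = 145
AB × AC = (525, 85, 145)

(525, 85, 145)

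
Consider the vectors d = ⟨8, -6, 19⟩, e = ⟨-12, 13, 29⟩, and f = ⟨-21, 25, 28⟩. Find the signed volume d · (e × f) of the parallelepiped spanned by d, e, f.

e × f:
i: 13·28 - 29·25 = 364 - 725 = -361
j: 29·(-21) - (-12)·28 = -609 - (-336) = -273
k: (-12)·25 - 13·(-21) = -300 - (-273) = -27
e × f = (-361, -273, -27)
d · (e × f) = 8·(-361) + (-6)·(-273) + 19·(-27) = -2888 + 1638 - 513 = -1763

-1763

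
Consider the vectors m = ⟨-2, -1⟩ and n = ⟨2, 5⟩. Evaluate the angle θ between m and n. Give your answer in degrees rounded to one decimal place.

m · n = (-2)·2 + (-1)·5 = -4 - 5 = -9
|m|² = 4 + 1 = 5,  |m| = √5 ≈ 2.236068
|n|² = 4 + 25 = 29,  |n| = √29 ≈ 5.385165
cos θ = -9 / (2.236068 · 5.385165) ≈ -0.74741
θ = arccos(-0.74741) ≈ 138.4°

138.4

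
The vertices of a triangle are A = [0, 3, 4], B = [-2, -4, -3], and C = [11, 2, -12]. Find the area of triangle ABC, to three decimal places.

85.362

AB = (-2, -7, -7),  AC = (11, -1, -16)
i: (-7)·(-16) - (-7)·(-1) = 112 - 7 = 105
j: (-7)·11 - (-2)·(-16) = -77 - 32 = -109
k: (-2)·(-1) - (-7)·11 = 2 - (-77) = 79
AB × AC = (105, -109, 79)
|AB × AC| = √29147 ≈ 170.7249
area = ½ · 170.7249 ≈ 85.362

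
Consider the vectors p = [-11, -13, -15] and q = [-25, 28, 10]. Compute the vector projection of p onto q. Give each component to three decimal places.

p · q = (-11)·(-25) + (-13)·28 + (-15)·10 = 275 - 364 - 150 = -239
|q|² = 625 + 784 + 100 = 1509
proj_q p = (-239/1509) · (-25, 28, 10) ≈ (3.960, -4.435, -1.584)

(3.960, -4.435, -1.584)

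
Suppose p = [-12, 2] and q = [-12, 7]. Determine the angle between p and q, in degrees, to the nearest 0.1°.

20.8

p · q = (-12)·(-12) + 2·7 = 144 + 14 = 158
|p|² = 144 + 4 = 148,  |p| = √148 ≈ 12.165525
|q|² = 144 + 49 = 193,  |q| = √193 ≈ 13.892444
cos θ = 158 / (12.165525 · 13.892444) ≈ 0.93486
θ = arccos(0.93486) ≈ 20.8°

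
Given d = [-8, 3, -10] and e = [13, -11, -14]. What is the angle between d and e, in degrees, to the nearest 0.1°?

d · e = (-8)·13 + 3·(-11) + (-10)·(-14) = -104 - 33 + 140 = 3
|d|² = 64 + 9 + 100 = 173,  |d| = √173 ≈ 13.152946
|e|² = 169 + 121 + 196 = 486,  |e| = √486 ≈ 22.045408
cos θ = 3 / (13.152946 · 22.045408) ≈ 0.01035
θ = arccos(0.01035) ≈ 89.4°

89.4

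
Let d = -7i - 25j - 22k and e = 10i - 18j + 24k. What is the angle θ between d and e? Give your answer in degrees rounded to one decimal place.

97.9

d · e = (-7)·10 + (-25)·(-18) + (-22)·24 = -70 + 450 - 528 = -148
|d|² = 49 + 625 + 484 = 1158,  |d| = √1158 ≈ 34.029399
|e|² = 100 + 324 + 576 = 1000,  |e| = √1000 ≈ 31.622777
cos θ = -148 / (34.029399 · 31.622777) ≈ -0.13753
θ = arccos(-0.13753) ≈ 97.9°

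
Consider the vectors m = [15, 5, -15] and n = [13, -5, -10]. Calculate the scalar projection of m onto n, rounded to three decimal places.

m · n = 15·13 + 5·(-5) + (-15)·(-10) = 195 - 25 + 150 = 320
|n| = √(169 + 25 + 100) = √294 ≈ 17.1464
comp_n m = 320 / √294 ≈ 18.663

18.663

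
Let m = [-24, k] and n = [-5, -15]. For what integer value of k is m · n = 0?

m · n = (-24)·(-5) + k·(-15) = 120 - 15k
Set equal to 0: -15k = -120, so k = 8.

8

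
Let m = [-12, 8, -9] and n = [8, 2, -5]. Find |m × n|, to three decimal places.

160.162

i: 8·(-5) - (-9)·2 = -40 - (-18) = -22
j: (-9)·8 - (-12)·(-5) = -72 - 60 = -132
k: (-12)·2 - 8·8 = -24 - 64 = -88
m × n = (-22, -132, -88)
|m × n| = √((-22)² + (-132)² + (-88)²) = √25652 ≈ 160.1624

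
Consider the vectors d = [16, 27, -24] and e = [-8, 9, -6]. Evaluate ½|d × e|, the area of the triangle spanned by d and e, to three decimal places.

232.088

i: 27·(-6) - (-24)·9 = -162 - (-216) = 54
j: (-24)·(-8) - 16·(-6) = 192 - (-96) = 288
k: 16·9 - 27·(-8) = 144 - (-216) = 360
d × e = (54, 288, 360)
|d × e| = √(54² + 288² + 360²) = √215460 ≈ 464.1767
area = ½ · 464.1767 ≈ 232.088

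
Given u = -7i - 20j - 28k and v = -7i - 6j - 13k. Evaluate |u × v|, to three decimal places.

170.567

i: (-20)·(-13) - (-28)·(-6) = 260 - 168 = 92
j: (-28)·(-7) - (-7)·(-13) = 196 - 91 = 105
k: (-7)·(-6) - (-20)·(-7) = 42 - 140 = -98
u × v = (92, 105, -98)
|u × v| = √(92² + 105² + (-98)²) = √29093 ≈ 170.5667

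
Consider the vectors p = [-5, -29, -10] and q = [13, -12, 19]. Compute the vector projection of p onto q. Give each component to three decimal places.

p · q = (-5)·13 + (-29)·(-12) + (-10)·19 = -65 + 348 - 190 = 93
|q|² = 169 + 144 + 361 = 674
proj_q p = (93/674) · (13, -12, 19) ≈ (1.794, -1.656, 2.622)

(1.794, -1.656, 2.622)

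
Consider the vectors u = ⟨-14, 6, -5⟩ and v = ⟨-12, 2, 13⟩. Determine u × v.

(88, 242, 44)

i: 6·13 - (-5)·2 = 78 - (-10) = 88
j: (-5)·(-12) - (-14)·13 = 60 - (-182) = 242
k: (-14)·2 - 6·(-12) = -28 - (-72) = 44
u × v = (88, 242, 44)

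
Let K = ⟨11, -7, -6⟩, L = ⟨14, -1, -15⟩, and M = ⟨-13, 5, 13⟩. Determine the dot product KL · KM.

-171

KL = L − K = (3, 6, -9)
KM = M − K = (-24, 12, 19)
KL · KM = 3·(-24) + 6·12 + (-9)·19 = -72 + 72 - 171 = -171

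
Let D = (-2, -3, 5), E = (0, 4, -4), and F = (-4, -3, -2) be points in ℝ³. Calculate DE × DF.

(-49, 32, 14)

DE = (2, 7, -9)
DF = (-2, 0, -7)
i: 7·(-7) - (-9)·0 = -49 - 0 = -49
j: (-9)·(-2) - 2·(-7) = 18 - (-14) = 32
k: 2·0 - 7·(-2) = 0 - (-14) = 14
DE × DF = (-49, 32, 14)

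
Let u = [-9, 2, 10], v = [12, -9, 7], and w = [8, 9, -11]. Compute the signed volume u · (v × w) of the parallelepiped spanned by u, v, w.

v × w:
i: (-9)·(-11) - 7·9 = 99 - 63 = 36
j: 7·8 - 12·(-11) = 56 - (-132) = 188
k: 12·9 - (-9)·8 = 108 - (-72) = 180
v × w = (36, 188, 180)
u · (v × w) = (-9)·36 + 2·188 + 10·180 = -324 + 376 + 1800 = 1852

1852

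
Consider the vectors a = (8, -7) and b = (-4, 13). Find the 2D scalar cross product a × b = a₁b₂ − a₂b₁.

76

8·13 - (-7)·(-4) = 104 - 28 = 76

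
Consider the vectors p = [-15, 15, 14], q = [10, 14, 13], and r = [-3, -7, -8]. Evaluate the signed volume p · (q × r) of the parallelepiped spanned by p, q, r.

q × r:
i: 14·(-8) - 13·(-7) = -112 - (-91) = -21
j: 13·(-3) - 10·(-8) = -39 - (-80) = 41
k: 10·(-7) - 14·(-3) = -70 - (-42) = -28
q × r = (-21, 41, -28)
p · (q × r) = (-15)·(-21) + 15·41 + 14·(-28) = 315 + 615 - 392 = 538

538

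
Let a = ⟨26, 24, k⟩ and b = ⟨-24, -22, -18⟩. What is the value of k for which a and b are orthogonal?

-64

a · b = 26·(-24) + 24·(-22) + k·(-18) = -1152 - 18k
Set equal to 0: -18k = 1152, so k = -64.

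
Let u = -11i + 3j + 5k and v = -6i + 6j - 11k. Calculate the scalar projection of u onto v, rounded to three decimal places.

u · v = (-11)·(-6) + 3·6 + 5·(-11) = 66 + 18 - 55 = 29
|v| = √(36 + 36 + 121) = √193 ≈ 13.8924
comp_v u = 29 / √193 ≈ 2.087

2.087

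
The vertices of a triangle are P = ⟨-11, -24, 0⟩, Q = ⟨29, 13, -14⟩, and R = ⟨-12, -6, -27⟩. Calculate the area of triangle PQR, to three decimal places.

PQ = (40, 37, -14),  PR = (-1, 18, -27)
i: 37·(-27) - (-14)·18 = -999 - (-252) = -747
j: (-14)·(-1) - 40·(-27) = 14 - (-1080) = 1094
k: 40·18 - 37·(-1) = 720 - (-37) = 757
PQ × PR = (-747, 1094, 757)
|PQ × PR| = √2327894 ≈ 1525.7438
area = ½ · 1525.7438 ≈ 762.872

762.872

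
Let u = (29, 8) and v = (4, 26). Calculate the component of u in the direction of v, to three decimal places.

u · v = 29·4 + 8·26 = 116 + 208 = 324
|v| = √(16 + 676) = √692 ≈ 26.3059
comp_v u = 324 / √692 ≈ 12.317

12.317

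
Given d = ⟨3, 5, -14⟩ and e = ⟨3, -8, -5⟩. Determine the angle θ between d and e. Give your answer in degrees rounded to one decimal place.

74.9

d · e = 3·3 + 5·(-8) + (-14)·(-5) = 9 - 40 + 70 = 39
|d|² = 9 + 25 + 196 = 230,  |d| = √230 ≈ 15.165751
|e|² = 9 + 64 + 25 = 98,  |e| = √98 ≈ 9.899495
cos θ = 39 / (15.165751 · 9.899495) ≈ 0.25977
θ = arccos(0.25977) ≈ 74.9°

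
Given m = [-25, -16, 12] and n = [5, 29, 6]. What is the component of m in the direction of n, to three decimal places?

m · n = (-25)·5 + (-16)·29 + 12·6 = -125 - 464 + 72 = -517
|n| = √(25 + 841 + 36) = √902 ≈ 30.0333
comp_n m = -517 / √902 ≈ -17.214

-17.214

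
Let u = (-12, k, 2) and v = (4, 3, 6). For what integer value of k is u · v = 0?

u · v = (-12)·4 + k·3 + 2·6 = -36 + 3k
Set equal to 0: 3k = 36, so k = 12.

12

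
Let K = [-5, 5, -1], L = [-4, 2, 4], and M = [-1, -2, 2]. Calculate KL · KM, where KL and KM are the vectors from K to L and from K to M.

KL = L − K = (1, -3, 5)
KM = M − K = (4, -7, 3)
KL · KM = 1·4 + (-3)·(-7) + 5·3 = 4 + 21 + 15 = 40

40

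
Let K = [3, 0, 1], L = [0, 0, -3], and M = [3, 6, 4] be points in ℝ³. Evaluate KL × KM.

KL = (-3, 0, -4)
KM = (0, 6, 3)
i: 0·3 - (-4)·6 = 0 - (-24) = 24
j: (-4)·0 - (-3)·3 = 0 - (-9) = 9
k: (-3)·6 - 0·0 = -18 - 0 = -18
KL × KM = (24, 9, -18)

(24, 9, -18)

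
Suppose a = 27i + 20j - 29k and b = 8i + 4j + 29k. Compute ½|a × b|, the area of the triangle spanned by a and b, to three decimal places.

615.903

i: 20·29 - (-29)·4 = 580 - (-116) = 696
j: (-29)·8 - 27·29 = -232 - 783 = -1015
k: 27·4 - 20·8 = 108 - 160 = -52
a × b = (696, -1015, -52)
|a × b| = √(696² + (-1015)² + (-52)²) = √1517345 ≈ 1231.8056
area = ½ · 1231.8056 ≈ 615.903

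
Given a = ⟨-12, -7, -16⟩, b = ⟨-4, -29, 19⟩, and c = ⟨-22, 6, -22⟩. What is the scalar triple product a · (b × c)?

7846

b × c:
i: (-29)·(-22) - 19·6 = 638 - 114 = 524
j: 19·(-22) - (-4)·(-22) = -418 - 88 = -506
k: (-4)·6 - (-29)·(-22) = -24 - 638 = -662
b × c = (524, -506, -662)
a · (b × c) = (-12)·524 + (-7)·(-506) + (-16)·(-662) = -6288 + 3542 + 10592 = 7846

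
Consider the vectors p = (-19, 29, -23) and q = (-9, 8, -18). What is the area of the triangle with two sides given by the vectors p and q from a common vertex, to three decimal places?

i: 29·(-18) - (-23)·8 = -522 - (-184) = -338
j: (-23)·(-9) - (-19)·(-18) = 207 - 342 = -135
k: (-19)·8 - 29·(-9) = -152 - (-261) = 109
p × q = (-338, -135, 109)
|p × q| = √((-338)² + (-135)² + 109²) = √144350 ≈ 379.9342
area = ½ · 379.9342 ≈ 189.967

189.967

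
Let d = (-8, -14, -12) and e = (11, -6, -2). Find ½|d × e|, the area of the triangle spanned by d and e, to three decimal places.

127.126

i: (-14)·(-2) - (-12)·(-6) = 28 - 72 = -44
j: (-12)·11 - (-8)·(-2) = -132 - 16 = -148
k: (-8)·(-6) - (-14)·11 = 48 - (-154) = 202
d × e = (-44, -148, 202)
|d × e| = √((-44)² + (-148)² + 202²) = √64644 ≈ 254.2518
area = ½ · 254.2518 ≈ 127.126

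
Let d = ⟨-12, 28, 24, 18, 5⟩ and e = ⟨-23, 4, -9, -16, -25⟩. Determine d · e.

-241

d · e = (-12)·(-23) + 28·4 + 24·(-9) + 18·(-16) + 5·(-25) = 276 + 112 - 216 - 288 - 125 = -241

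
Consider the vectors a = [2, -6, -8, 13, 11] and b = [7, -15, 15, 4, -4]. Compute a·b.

a · b = 2·7 + (-6)·(-15) + (-8)·15 + 13·4 + 11·(-4) = 14 + 90 - 120 + 52 - 44 = -8

-8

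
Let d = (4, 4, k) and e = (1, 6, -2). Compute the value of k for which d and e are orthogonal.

d · e = 4·1 + 4·6 + k·(-2) = 28 - 2k
Set equal to 0: -2k = -28, so k = 14.

14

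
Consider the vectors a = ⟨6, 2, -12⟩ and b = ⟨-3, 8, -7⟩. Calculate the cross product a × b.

(82, 78, 54)

i: 2·(-7) - (-12)·8 = -14 - (-96) = 82
j: (-12)·(-3) - 6·(-7) = 36 - (-42) = 78
k: 6·8 - 2·(-3) = 48 - (-6) = 54
a × b = (82, 78, 54)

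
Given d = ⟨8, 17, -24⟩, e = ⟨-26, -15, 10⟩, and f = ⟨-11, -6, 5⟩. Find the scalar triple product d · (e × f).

436

e × f:
i: (-15)·5 - 10·(-6) = -75 - (-60) = -15
j: 10·(-11) - (-26)·5 = -110 - (-130) = 20
k: (-26)·(-6) - (-15)·(-11) = 156 - 165 = -9
e × f = (-15, 20, -9)
d · (e × f) = 8·(-15) + 17·20 + (-24)·(-9) = -120 + 340 + 216 = 436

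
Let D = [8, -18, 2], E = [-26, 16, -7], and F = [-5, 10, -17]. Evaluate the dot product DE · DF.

DE = E − D = (-34, 34, -9)
DF = F − D = (-13, 28, -19)
DE · DF = (-34)·(-13) + 34·28 + (-9)·(-19) = 442 + 952 + 171 = 1565

1565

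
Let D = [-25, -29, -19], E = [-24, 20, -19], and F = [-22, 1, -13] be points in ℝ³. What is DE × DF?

DE = (1, 49, 0)
DF = (3, 30, 6)
i: 49·6 - 0·30 = 294 - 0 = 294
j: 0·3 - 1·6 = 0 - 6 = -6
k: 1·30 - 49·3 = 30 - 147 = -117
DE × DF = (294, -6, -117)

(294, -6, -117)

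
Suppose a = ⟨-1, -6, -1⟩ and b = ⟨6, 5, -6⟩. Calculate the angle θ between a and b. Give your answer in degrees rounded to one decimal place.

119.6

a · b = (-1)·6 + (-6)·5 + (-1)·(-6) = -6 - 30 + 6 = -30
|a|² = 1 + 36 + 1 = 38,  |a| = √38 ≈ 6.164414
|b|² = 36 + 25 + 36 = 97,  |b| = √97 ≈ 9.848858
cos θ = -30 / (6.164414 · 9.848858) ≈ -0.49413
θ = arccos(-0.49413) ≈ 119.6°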